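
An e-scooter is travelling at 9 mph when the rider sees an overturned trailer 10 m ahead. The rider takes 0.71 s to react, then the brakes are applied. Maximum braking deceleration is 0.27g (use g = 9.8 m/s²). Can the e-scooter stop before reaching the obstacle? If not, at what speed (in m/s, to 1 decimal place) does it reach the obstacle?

Yes — it stops about 4.1 m short of the obstacle, so it never reaches it

9 mph × 0.44704 = 4.0234 m/s.
a = 0.27 × 9.8 = 2.646 m/s².
Reaction distance = 4.0234 × 0.71 = 2.857 m.
Braking distance = v²/(2a) = 16.188 / 5.292 = 3.059 m.
Total stopping distance = 2.857 + 3.059 = 5.916 m, vs 10 m available — it stops with 10 − 5.916 = 4.084 m to spare.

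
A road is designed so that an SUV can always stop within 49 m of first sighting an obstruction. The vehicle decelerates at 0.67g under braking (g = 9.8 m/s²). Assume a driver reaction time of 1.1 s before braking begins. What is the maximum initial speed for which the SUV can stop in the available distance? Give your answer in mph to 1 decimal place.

Maximum speed ≈ 42.8 mph

a = 0.67 × 9.8 = 6.566 m/s².
Stopping distance: v·t_r + v²/(2a) = 49 with t_r = 1.1 s and a = 6.566 m/s².
So v² + 14.445 v − 643.47 = 0.
Positive root: v = −a·t_r + √((a·t_r)² + 2a·d) = −7.223 + √(52.172 + 643.47) = 19.1520 m/s.
19.1520 m/s ÷ 0.44704 = 42.842 mph.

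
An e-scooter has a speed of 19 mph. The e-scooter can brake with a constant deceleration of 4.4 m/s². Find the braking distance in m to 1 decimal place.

Braking distance ≈ 8.2 m

19 mph × 0.44704 = 8.4938 m/s.
Braking distance = v²/(2a) = 8.4938² / (2 × 4.400) = 72.145 / 8.800 = 8.198 m.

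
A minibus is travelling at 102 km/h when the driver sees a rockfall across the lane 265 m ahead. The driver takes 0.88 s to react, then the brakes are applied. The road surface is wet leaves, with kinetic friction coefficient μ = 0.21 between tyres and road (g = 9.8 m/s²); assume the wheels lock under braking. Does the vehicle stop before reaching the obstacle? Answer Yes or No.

Yes

102 km/h ÷ 3.6 = 28.3333 m/s.
a = μg = 0.21 × 9.8 = 2.058 m/s².
Reaction distance = 28.3333 × 0.88 = 24.933 m.
Braking distance = v²/(2a) = 802.776 / 4.116 = 195.038 m.
Total stopping distance = 24.933 + 195.038 = 219.971 m, vs 265 m available — it stops with 265 − 219.971 = 45.029 m to spare.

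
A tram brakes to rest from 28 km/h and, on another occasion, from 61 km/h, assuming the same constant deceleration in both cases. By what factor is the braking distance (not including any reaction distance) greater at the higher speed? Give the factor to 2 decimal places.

Braking distance d = v²/(2a), so with a fixed, d ∝ v².
Factor = (61/28)² = 2.1786² = 4.7463.

Factor ≈ 4.75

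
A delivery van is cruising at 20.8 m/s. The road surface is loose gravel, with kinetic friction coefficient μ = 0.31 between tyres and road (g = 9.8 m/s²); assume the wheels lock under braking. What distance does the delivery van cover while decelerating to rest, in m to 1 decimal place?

a = μg = 0.31 × 9.8 = 3.038 m/s².
Braking distance = v²/(2a) = 20.8000² / (2 × 3.038) = 432.640 / 6.076 = 71.205 m.

Braking distance ≈ 71.2 m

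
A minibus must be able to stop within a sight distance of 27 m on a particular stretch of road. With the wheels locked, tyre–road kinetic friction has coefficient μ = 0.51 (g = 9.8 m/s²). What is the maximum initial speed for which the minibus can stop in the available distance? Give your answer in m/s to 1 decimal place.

Maximum speed ≈ 16.4 m/s

a = μg = 0.51 × 9.8 = 4.998 m/s².
v²/(2a) = d ⇒ v = √(2 × 4.998 × 27) = √269.89 = 16.4283 m/s.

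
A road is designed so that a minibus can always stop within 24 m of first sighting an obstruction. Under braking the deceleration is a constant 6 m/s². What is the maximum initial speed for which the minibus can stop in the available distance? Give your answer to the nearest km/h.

Maximum speed ≈ 61 km/h

v²/(2a) = d ⇒ v = √(2 × 6.000 × 24) = √288.00 = 16.9706 m/s.
16.9706 m/s × 3.6 = 61.094 km/h.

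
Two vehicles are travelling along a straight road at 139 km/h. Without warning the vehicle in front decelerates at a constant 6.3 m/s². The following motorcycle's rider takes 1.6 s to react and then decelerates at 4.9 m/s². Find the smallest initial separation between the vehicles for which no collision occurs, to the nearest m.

Minimum gap ≈ 96 m

139 km/h ÷ 3.6 = 38.6111 m/s.
Leader travels v²/(2a_L) = 1490.817 / 12.600 = 118.319 m before stopping.
Follower covers v·t_r = 38.6111 × 1.6 = 61.778 m while reacting, then v²/(2a_F) = 1490.817 / 9.800 = 152.124 m while braking, for a total of 61.778 + 152.124 = 213.902 m.
Since a_F ≤ a_L and the follower starts braking later, the follower is never slower than the leader, so the closest approach is when both have stopped.
Minimum gap = 213.902 − 118.319 = 95.583 m.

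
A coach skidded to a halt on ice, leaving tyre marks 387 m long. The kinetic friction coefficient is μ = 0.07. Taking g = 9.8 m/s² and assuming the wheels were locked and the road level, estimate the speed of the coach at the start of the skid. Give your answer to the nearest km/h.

Initial speed ≈ 83 km/h

Deceleration a = μg = 0.07 × 9.8 = 0.686 m/s².
v = √(2a·d) = √(2 × 0.686 × 387) = √530.964 = 23.0427 m/s.
= 23.0427 × 3.6 = 82.954 km/h.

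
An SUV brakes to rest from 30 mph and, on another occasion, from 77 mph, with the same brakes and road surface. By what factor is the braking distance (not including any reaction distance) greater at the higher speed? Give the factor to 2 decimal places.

Factor ≈ 6.59

Braking distance d = v²/(2a), so with a fixed, d ∝ v².
Factor = (77/30)² = 2.5667² = 6.5879.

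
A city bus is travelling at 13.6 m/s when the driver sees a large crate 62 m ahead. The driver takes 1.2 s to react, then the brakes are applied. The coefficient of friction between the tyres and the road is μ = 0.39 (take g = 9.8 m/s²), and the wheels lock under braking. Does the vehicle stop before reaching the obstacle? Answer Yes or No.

a = μg = 0.39 × 9.8 = 3.822 m/s².
Reaction distance = 13.6000 × 1.2 = 16.320 m.
Braking distance = v²/(2a) = 184.960 / 7.644 = 24.197 m.
Total stopping distance = 16.320 + 24.197 = 40.517 m, vs 62 m available — it stops with 62 − 40.517 = 21.483 m to spare.

Yes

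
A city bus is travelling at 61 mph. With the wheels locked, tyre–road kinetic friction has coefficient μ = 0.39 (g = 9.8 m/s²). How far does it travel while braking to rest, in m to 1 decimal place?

61 mph × 0.44704 = 27.2694 m/s.
a = μg = 0.39 × 9.8 = 3.822 m/s².
Braking distance = v²/(2a) = 27.2694² / (2 × 3.822) = 743.620 / 7.644 = 97.282 m.

Braking distance ≈ 97.3 m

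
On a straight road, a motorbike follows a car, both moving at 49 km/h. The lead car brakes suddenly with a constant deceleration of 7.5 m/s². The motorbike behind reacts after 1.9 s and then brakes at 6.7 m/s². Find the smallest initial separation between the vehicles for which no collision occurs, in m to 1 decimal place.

49 km/h ÷ 3.6 = 13.6111 m/s.
Leader travels v²/(2a_L) = 185.262 / 15.000 = 12.351 m before stopping.
Follower covers v·t_r = 13.6111 × 1.9 = 25.861 m while reacting, then v²/(2a_F) = 185.262 / 13.400 = 13.826 m while braking, for a total of 25.861 + 13.826 = 39.687 m.
Since a_F ≤ a_L and the follower starts braking later, the follower is never slower than the leader, so the closest approach is when both have stopped.
Minimum gap = 39.687 − 12.351 = 27.336 m.

Minimum gap ≈ 27.3 m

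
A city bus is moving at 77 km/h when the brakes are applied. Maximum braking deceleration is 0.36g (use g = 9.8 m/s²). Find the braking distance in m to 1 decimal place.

Braking distance ≈ 64.8 m

77 km/h ÷ 3.6 = 21.3889 m/s.
a = 0.36 × 9.8 = 3.528 m/s².
Braking distance = v²/(2a) = 21.3889² / (2 × 3.528) = 457.485 / 7.056 = 64.836 m.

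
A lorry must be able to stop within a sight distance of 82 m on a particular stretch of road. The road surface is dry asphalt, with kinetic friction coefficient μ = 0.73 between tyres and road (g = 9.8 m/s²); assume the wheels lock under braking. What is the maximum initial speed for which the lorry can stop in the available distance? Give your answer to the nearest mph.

Maximum speed ≈ 77 mph

a = μg = 0.73 × 9.8 = 7.154 m/s².
v²/(2a) = d ⇒ v = √(2 × 7.154 × 82) = √1173.26 = 34.2529 m/s.
34.2529 m/s ÷ 0.44704 = 76.622 mph.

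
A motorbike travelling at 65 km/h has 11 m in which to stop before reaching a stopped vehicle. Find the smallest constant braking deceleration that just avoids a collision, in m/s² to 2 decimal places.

Required deceleration ≈ 14.82 m/s²

65 km/h ÷ 3.6 = 18.0556 m/s.
v² = 2a·d ⇒ a = v²/(2d) = 18.0556² / (2 × 11.000) = 326.005 / 22.000 = 14.8184 m/s².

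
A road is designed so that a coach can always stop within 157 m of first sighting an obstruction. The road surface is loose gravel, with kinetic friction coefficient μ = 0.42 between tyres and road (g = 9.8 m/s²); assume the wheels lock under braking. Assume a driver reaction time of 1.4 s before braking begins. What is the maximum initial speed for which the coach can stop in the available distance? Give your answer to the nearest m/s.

a = μg = 0.42 × 9.8 = 4.116 m/s².
Stopping distance: v·t_r + v²/(2a) = 157 with t_r = 1.4 s and a = 4.116 m/s².
So v² + 11.525 v − 1292.42 = 0.
Positive root: v = −a·t_r + √((a·t_r)² + 2a·d) = −5.762 + √(33.201 + 1292.42) = 30.6471 m/s.

Maximum speed ≈ 31 m/s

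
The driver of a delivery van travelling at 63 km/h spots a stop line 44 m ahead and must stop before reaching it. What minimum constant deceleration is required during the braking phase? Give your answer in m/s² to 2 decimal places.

63 km/h ÷ 3.6 = 17.5000 m/s.
v² = 2a·d ⇒ a = v²/(2d) = 17.5000² / (2 × 44.000) = 306.250 / 88.000 = 3.4801 m/s².

Required deceleration ≈ 3.48 m/s²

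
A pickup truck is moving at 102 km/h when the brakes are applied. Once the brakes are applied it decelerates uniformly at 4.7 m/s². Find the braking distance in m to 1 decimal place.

102 km/h ÷ 3.6 = 28.3333 m/s.
Braking distance = v²/(2a) = 28.3333² / (2 × 4.700) = 802.776 / 9.400 = 85.402 m.

Braking distance ≈ 85.4 m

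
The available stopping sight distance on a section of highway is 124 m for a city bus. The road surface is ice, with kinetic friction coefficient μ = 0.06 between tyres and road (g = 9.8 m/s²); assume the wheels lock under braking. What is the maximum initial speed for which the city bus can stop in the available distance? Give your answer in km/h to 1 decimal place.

a = μg = 0.06 × 9.8 = 0.588 m/s².
v²/(2a) = d ⇒ v = √(2 × 0.588 × 124) = √145.82 = 12.0756 m/s.
12.0756 m/s × 3.6 = 43.472 km/h.

Maximum speed ≈ 43.5 km/h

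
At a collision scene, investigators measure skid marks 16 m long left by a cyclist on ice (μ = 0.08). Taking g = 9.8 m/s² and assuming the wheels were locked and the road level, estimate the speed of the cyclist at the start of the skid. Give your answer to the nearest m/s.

Deceleration a = μg = 0.08 × 9.8 = 0.784 m/s².
v = √(2a·d) = √(2 × 0.784 × 16) = √25.088 = 5.0088 m/s.

Initial speed ≈ 5 m/s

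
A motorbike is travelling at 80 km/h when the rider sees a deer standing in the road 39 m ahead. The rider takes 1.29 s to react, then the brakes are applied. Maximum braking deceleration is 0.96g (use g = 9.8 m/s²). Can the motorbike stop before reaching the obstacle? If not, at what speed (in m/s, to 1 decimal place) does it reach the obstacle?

80 km/h ÷ 3.6 = 22.2222 m/s.
a = 0.96 × 9.8 = 9.408 m/s².
Reaction distance = 22.2222 × 1.29 = 28.667 m.
Braking distance needed to stop: v²/(2a) = 493.826 / 18.816 = 26.245 m, so total needed = 28.667 + 26.245 = 54.912 m > 39 m — it cannot stop.
Distance remaining when braking begins: 39 − 28.667 = 10.333 m.
v² = v₀² − 2a·d = 493.826 − 2 × 9.408 × 10.333 = 299.400 m²/s².
v = √299.400 = 17.303 m/s.

No — it strikes the obstacle at 17.3 m/s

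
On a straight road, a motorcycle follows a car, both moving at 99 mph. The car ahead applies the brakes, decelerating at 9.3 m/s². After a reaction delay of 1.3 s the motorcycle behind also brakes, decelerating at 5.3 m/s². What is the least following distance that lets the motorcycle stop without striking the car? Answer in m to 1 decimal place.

99 mph × 0.44704 = 44.2570 m/s.
Leader travels v²/(2a_L) = 1958.682 / 18.600 = 105.305 m before stopping.
Follower covers v·t_r = 44.2570 × 1.3 = 57.534 m while reacting, then v²/(2a_F) = 1958.682 / 10.600 = 184.781 m while braking, for a total of 57.534 + 184.781 = 242.315 m.
Since a_F ≤ a_L and the follower starts braking later, the follower is never slower than the leader, so the closest approach is when both have stopped.
Minimum gap = 242.315 − 105.305 = 137.010 m.

Minimum gap ≈ 137.0 m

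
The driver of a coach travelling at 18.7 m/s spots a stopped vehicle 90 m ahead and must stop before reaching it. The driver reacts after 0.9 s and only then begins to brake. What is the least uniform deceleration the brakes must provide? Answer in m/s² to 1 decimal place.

Required deceleration ≈ 2.4 m/s²

Distance covered during reaction = 18.7000 × 0.9 = 16.830 m.
Distance available for braking: 90 − 16.830 = 73.170 m.
v² = 2a·d ⇒ a = v²/(2d) = 18.7000² / (2 × 73.170) = 349.690 / 146.340 = 2.3896 m/s².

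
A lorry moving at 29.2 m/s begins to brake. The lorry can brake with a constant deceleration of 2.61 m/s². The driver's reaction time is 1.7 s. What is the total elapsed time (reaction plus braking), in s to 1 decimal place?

Braking time = v/a = 29.2000 / 2.610 = 11.188 s.
Total = 1.7 + 11.188 = 12.888 s.

Total time ≈ 12.9 s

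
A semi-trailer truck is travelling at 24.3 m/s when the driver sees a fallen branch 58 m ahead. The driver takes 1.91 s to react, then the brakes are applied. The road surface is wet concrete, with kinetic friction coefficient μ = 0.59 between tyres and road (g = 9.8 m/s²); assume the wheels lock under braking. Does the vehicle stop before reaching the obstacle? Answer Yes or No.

a = μg = 0.59 × 9.8 = 5.782 m/s².
Reaction distance = 24.3000 × 1.91 = 46.413 m.
Braking distance = v²/(2a) = 590.490 / 11.564 = 51.063 m.
Total stopping distance = 46.413 + 51.063 = 97.476 m, vs 58 m available — it cannot stop in time and overshoots by 97.476 − 58 = 39.476 m.

No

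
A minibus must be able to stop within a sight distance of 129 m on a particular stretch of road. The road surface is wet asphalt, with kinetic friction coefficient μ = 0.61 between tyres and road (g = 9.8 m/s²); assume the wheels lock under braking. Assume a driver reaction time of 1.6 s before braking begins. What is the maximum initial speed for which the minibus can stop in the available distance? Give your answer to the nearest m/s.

a = μg = 0.61 × 9.8 = 5.978 m/s².
Stopping distance: v·t_r + v²/(2a) = 129 with t_r = 1.6 s and a = 5.978 m/s².
So v² + 19.130 v − 1542.32 = 0.
Positive root: v = −a·t_r + √((a·t_r)² + 2a·d) = −9.565 + √(91.489 + 1542.32) = 30.8554 m/s.

Maximum speed ≈ 31 m/s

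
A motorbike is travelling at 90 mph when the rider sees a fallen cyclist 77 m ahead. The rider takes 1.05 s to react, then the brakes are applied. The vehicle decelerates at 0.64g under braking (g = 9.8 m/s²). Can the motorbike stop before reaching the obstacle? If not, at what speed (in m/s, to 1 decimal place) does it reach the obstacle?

90 mph × 0.44704 = 40.2336 m/s.
a = 0.64 × 9.8 = 6.272 m/s².
Reaction distance = 40.2336 × 1.05 = 42.245 m.
Braking distance needed to stop: v²/(2a) = 1618.743 / 12.544 = 129.045 m, so total needed = 42.245 + 129.045 = 171.290 m > 77 m — it cannot stop.
Distance remaining when braking begins: 77 − 42.245 = 34.755 m.
v² = v₀² − 2a·d = 1618.743 − 2 × 6.272 × 34.755 = 1182.776 m²/s².
v = √1182.776 = 34.392 m/s.

No — it strikes the obstacle at 34.4 m/s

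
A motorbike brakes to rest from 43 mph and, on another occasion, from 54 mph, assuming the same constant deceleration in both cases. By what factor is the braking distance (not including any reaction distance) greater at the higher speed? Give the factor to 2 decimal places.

Braking distance d = v²/(2a), so with a fixed, d ∝ v².
Factor = (54/43)² = 1.2558² = 1.5770.

Factor ≈ 1.58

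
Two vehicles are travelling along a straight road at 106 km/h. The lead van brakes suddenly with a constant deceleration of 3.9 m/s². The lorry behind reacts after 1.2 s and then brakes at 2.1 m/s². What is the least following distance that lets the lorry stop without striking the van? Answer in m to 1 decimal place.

106 km/h ÷ 3.6 = 29.4444 m/s.
Leader travels v²/(2a_L) = 866.973 / 7.800 = 111.150 m before stopping.
Follower covers v·t_r = 29.4444 × 1.2 = 35.333 m while reacting, then v²/(2a_F) = 866.973 / 4.200 = 206.422 m while braking, for a total of 35.333 + 206.422 = 241.755 m.
Since a_F ≤ a_L and the follower starts braking later, the follower is never slower than the leader, so the closest approach is when both have stopped.
Minimum gap = 241.755 − 111.150 = 130.605 m.

Minimum gap ≈ 130.6 m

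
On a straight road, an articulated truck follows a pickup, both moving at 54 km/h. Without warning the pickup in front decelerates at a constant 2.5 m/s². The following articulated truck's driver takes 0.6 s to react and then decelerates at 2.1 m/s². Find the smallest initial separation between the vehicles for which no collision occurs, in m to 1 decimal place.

54 km/h ÷ 3.6 = 15.0000 m/s.
Leader travels v²/(2a_L) = 225.000 / 5.000 = 45.000 m before stopping.
Follower covers v·t_r = 15.0000 × 0.6 = 9.000 m while reacting, then v²/(2a_F) = 225.000 / 4.200 = 53.571 m while braking, for a total of 9.000 + 53.571 = 62.571 m.
Since a_F ≤ a_L and the follower starts braking later, the follower is never slower than the leader, so the closest approach is when both have stopped.
Minimum gap = 62.571 − 45.000 = 17.571 m.

Minimum gap ≈ 17.6 m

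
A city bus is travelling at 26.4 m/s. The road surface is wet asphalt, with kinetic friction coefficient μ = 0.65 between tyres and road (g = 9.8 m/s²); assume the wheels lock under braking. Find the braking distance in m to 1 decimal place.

a = μg = 0.65 × 9.8 = 6.370 m/s².
Braking distance = v²/(2a) = 26.4000² / (2 × 6.370) = 696.960 / 12.740 = 54.706 m.

Braking distance ≈ 54.7 m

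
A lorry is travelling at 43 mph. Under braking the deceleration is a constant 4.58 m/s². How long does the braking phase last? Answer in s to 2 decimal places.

43 mph × 0.44704 = 19.2227 m/s.
Braking time = v/a = 19.2227 / 4.580 = 4.197 s.

Braking time ≈ 4.20 s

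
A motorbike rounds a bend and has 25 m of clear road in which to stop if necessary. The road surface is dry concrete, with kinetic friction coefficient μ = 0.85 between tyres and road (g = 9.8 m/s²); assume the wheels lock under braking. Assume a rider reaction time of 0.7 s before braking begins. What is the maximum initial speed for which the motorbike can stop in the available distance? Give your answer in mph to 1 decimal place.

Maximum speed ≈ 34.4 mph

a = μg = 0.85 × 9.8 = 8.330 m/s².
Stopping distance: v·t_r + v²/(2a) = 25 with t_r = 0.7 s and a = 8.330 m/s².
So v² + 11.662 v − 416.50 = 0.
Positive root: v = −a·t_r + √((a·t_r)² + 2a·d) = −5.831 + √(34.001 + 416.50) = 15.3940 m/s.
15.3940 m/s ÷ 0.44704 = 34.435 mph.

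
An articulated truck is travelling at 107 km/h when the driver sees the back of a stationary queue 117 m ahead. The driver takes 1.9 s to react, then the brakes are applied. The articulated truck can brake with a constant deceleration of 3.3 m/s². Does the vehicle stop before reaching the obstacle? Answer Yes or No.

No

107 km/h ÷ 3.6 = 29.7222 m/s.
Reaction distance = 29.7222 × 1.9 = 56.472 m.
Braking distance = v²/(2a) = 883.409 / 6.600 = 133.850 m.
Total stopping distance = 56.472 + 133.850 = 190.322 m, vs 117 m available — it cannot stop in time and overshoots by 190.322 − 117 = 73.322 m.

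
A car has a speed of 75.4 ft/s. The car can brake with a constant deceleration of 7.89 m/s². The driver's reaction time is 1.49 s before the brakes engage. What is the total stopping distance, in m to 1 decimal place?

Total stopping distance ≈ 67.7 m

75.4 ft/s × 0.3048 = 22.9819 m/s.
Reaction distance = v·t_r = 22.9819 × 1.49 = 34.243 m.
Braking distance = v²/(2a) = 22.9819² / (2 × 7.890) = 528.168 / 15.780 = 33.471 m.
Total = 34.243 + 33.471 = 67.714 m.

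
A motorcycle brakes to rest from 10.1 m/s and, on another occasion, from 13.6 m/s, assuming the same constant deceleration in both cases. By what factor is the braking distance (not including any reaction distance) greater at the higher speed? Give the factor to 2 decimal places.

Braking distance d = v²/(2a), so with a fixed, d ∝ v².
Factor = (13.6/10.1)² = 1.3465² = 1.8131.

Factor ≈ 1.81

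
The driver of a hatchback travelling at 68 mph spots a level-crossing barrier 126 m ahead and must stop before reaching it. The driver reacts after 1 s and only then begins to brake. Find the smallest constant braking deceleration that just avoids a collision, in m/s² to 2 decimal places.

68 mph × 0.44704 = 30.3987 m/s.
Distance covered during reaction = 30.3987 × 1 = 30.399 m.
Distance available for braking: 126 − 30.399 = 95.601 m.
v² = 2a·d ⇒ a = v²/(2d) = 30.3987² / (2 × 95.601) = 924.081 / 191.202 = 4.8330 m/s².

Required deceleration ≈ 4.83 m/s²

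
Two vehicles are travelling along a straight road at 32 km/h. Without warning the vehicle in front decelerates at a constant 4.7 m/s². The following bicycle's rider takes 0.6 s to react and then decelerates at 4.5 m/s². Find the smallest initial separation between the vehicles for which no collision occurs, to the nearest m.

Minimum gap ≈ 6 m

32 km/h ÷ 3.6 = 8.8889 m/s.
Leader travels v²/(2a_L) = 79.013 / 9.400 = 8.406 m before stopping.
Follower covers v·t_r = 8.8889 × 0.6 = 5.333 m while reacting, then v²/(2a_F) = 79.013 / 9.000 = 8.779 m while braking, for a total of 5.333 + 8.779 = 14.112 m.
Since a_F ≤ a_L and the follower starts braking later, the follower is never slower than the leader, so the closest approach is when both have stopped.
Minimum gap = 14.112 − 8.406 = 5.706 m.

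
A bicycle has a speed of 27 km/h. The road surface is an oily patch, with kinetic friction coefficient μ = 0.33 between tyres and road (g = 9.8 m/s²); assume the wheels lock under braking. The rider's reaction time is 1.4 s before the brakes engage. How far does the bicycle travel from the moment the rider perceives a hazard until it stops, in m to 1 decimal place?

27 km/h ÷ 3.6 = 7.5000 m/s.
a = μg = 0.33 × 9.8 = 3.234 m/s².
Reaction distance = v·t_r = 7.5000 × 1.4 = 10.500 m.
Braking distance = v²/(2a) = 7.5000² / (2 × 3.234) = 56.250 / 6.468 = 8.697 m.
Total = 10.500 + 8.697 = 19.197 m.

Total stopping distance ≈ 19.2 m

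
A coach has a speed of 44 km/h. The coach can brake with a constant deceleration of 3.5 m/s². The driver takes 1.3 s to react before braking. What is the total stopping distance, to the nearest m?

44 km/h ÷ 3.6 = 12.2222 m/s.
Reaction distance = v·t_r = 12.2222 × 1.3 = 15.889 m.
Braking distance = v²/(2a) = 12.2222² / (2 × 3.500) = 149.382 / 7.000 = 21.340 m.
Total = 15.889 + 21.340 = 37.229 m.

Total stopping distance ≈ 37 m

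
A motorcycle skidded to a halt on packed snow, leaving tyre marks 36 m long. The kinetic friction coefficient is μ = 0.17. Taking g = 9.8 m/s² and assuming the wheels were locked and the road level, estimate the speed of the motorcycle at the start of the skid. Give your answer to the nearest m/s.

Deceleration a = μg = 0.17 × 9.8 = 1.666 m/s².
v = √(2a·d) = √(2 × 1.666 × 36) = √119.952 = 10.9523 m/s.

Initial speed ≈ 11 m/s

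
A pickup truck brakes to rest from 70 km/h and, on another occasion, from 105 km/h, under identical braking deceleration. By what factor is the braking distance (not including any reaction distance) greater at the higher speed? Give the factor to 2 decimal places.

Factor ≈ 2.25

Braking distance d = v²/(2a), so with a fixed, d ∝ v².
Factor = (105/70)² = 1.5000² = 2.2500.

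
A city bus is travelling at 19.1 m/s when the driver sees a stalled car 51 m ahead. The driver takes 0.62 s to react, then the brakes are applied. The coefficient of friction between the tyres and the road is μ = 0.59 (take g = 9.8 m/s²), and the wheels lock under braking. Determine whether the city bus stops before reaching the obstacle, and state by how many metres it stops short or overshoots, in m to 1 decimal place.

Yes — it stops 7.6 m short of the obstacle

a = μg = 0.59 × 9.8 = 5.782 m/s².
Reaction distance = 19.1000 × 0.62 = 11.842 m.
Braking distance = v²/(2a) = 364.810 / 11.564 = 31.547 m.
Total stopping distance = 11.842 + 31.547 = 43.389 m, vs 51 m available — it stops with 51 − 43.389 = 7.611 m to spare.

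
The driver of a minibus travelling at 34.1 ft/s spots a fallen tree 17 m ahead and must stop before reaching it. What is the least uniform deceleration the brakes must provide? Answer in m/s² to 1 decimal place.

Required deceleration ≈ 3.2 m/s²

34.1 ft/s × 0.3048 = 10.3937 m/s.
v² = 2a·d ⇒ a = v²/(2d) = 10.3937² / (2 × 17.000) = 108.029 / 34.000 = 3.1773 m/s².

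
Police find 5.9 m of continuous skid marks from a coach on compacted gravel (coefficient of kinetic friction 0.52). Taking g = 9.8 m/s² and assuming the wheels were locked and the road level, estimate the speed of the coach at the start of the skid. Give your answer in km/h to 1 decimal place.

Deceleration a = μg = 0.52 × 9.8 = 5.096 m/s².
v = √(2a·d) = √(2 × 5.096 × 5.9) = √60.133 = 7.7545 m/s.
= 7.7545 × 3.6 = 27.916 km/h.

Initial speed ≈ 27.9 km/h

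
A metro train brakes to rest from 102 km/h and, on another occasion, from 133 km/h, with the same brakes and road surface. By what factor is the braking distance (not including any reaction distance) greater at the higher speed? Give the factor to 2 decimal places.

Braking distance d = v²/(2a), so with a fixed, d ∝ v².
Factor = (133/102)² = 1.3039² = 1.7002.

Factor ≈ 1.70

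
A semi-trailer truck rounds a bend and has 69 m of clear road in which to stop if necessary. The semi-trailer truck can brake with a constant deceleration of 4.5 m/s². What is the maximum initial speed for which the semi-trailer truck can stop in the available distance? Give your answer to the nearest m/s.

Maximum speed ≈ 25 m/s

v²/(2a) = d ⇒ v = √(2 × 4.500 × 69) = √621.00 = 24.9199 m/s.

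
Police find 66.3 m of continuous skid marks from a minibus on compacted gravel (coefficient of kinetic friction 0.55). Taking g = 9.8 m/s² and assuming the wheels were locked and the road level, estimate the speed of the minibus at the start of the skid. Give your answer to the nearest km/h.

Initial speed ≈ 96 km/h

Deceleration a = μg = 0.55 × 9.8 = 5.390 m/s².
v = √(2a·d) = √(2 × 5.390 × 66.3) = √714.714 = 26.7341 m/s.
= 26.7341 × 3.6 = 96.243 km/h.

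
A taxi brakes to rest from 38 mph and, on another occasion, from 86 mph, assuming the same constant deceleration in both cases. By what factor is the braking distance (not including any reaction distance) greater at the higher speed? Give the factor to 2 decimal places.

Factor ≈ 5.12

Braking distance d = v²/(2a), so with a fixed, d ∝ v².
Factor = (86/38)² = 2.2632² = 5.1221.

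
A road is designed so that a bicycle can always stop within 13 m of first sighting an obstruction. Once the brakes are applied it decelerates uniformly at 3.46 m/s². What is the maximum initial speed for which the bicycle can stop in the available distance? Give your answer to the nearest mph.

Maximum speed ≈ 21 mph

v²/(2a) = d ⇒ v = √(2 × 3.460 × 13) = √89.96 = 9.4847 m/s.
9.4847 m/s ÷ 0.44704 = 21.217 mph.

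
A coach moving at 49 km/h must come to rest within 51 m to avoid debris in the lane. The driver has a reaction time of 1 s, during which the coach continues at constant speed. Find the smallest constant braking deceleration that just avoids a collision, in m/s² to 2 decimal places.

Required deceleration ≈ 2.48 m/s²

49 km/h ÷ 3.6 = 13.6111 m/s.
Distance covered during reaction = 13.6111 × 1 = 13.611 m.
Distance available for braking: 51 − 13.611 = 37.389 m.
v² = 2a·d ⇒ a = v²/(2d) = 13.6111² / (2 × 37.389) = 185.262 / 74.778 = 2.4775 m/s².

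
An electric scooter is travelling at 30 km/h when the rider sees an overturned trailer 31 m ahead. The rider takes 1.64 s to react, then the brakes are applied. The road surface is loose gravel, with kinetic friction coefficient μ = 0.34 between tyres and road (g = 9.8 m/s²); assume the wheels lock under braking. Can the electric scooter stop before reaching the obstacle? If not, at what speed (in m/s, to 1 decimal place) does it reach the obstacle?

30 km/h ÷ 3.6 = 8.3333 m/s.
a = μg = 0.34 × 9.8 = 3.332 m/s².
Reaction distance = 8.3333 × 1.64 = 13.667 m.
Braking distance = v²/(2a) = 69.444 / 6.664 = 10.421 m.
Total stopping distance = 13.667 + 10.421 = 24.088 m, vs 31 m available — it stops with 31 − 24.088 = 6.912 m to spare.

Yes — it stops about 6.9 m short of the obstacle, so it never reaches it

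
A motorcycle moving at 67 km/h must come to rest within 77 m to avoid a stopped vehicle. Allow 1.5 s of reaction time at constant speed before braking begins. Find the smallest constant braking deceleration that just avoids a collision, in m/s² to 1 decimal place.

67 km/h ÷ 3.6 = 18.6111 m/s.
Distance covered during reaction = 18.6111 × 1.5 = 27.917 m.
Distance available for braking: 77 − 27.917 = 49.083 m.
v² = 2a·d ⇒ a = v²/(2d) = 18.6111² / (2 × 49.083) = 346.373 / 98.166 = 3.5284 m/s².

Required deceleration ≈ 3.5 m/s²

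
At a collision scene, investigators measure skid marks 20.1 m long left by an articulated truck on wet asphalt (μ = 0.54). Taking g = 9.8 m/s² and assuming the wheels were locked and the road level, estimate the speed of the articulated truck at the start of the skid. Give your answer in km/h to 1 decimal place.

Initial speed ≈ 52.5 km/h

Deceleration a = μg = 0.54 × 9.8 = 5.292 m/s².
v = √(2a·d) = √(2 × 5.292 × 20.1) = √212.738 = 14.5855 m/s.
= 14.5855 × 3.6 = 52.508 km/h.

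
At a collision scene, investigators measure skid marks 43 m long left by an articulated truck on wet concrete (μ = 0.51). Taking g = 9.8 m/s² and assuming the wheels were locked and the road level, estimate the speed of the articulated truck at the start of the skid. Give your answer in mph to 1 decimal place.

Deceleration a = μg = 0.51 × 9.8 = 4.998 m/s².
v = √(2a·d) = √(2 × 4.998 × 43) = √429.828 = 20.7323 m/s.
= 20.7323 ÷ 0.44704 = 46.377 mph.

Initial speed ≈ 46.4 mph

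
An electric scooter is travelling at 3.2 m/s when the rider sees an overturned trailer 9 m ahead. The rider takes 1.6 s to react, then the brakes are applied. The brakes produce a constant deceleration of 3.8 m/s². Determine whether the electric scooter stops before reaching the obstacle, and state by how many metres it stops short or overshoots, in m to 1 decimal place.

Reaction distance = 3.2000 × 1.6 = 5.120 m.
Braking distance = v²/(2a) = 10.240 / 7.600 = 1.347 m.
Total stopping distance = 5.120 + 1.347 = 6.467 m, vs 9 m available — it stops with 9 − 6.467 = 2.533 m to spare.

Yes — it stops 2.5 m short of the obstacle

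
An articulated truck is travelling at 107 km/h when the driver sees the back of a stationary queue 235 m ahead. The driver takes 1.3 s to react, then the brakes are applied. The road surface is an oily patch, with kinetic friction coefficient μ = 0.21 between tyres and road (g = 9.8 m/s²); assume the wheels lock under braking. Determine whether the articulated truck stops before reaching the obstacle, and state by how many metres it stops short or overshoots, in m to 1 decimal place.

107 km/h ÷ 3.6 = 29.7222 m/s.
a = μg = 0.21 × 9.8 = 2.058 m/s².
Reaction distance = 29.7222 × 1.3 = 38.639 m.
Braking distance = v²/(2a) = 883.409 / 4.116 = 214.628 m.
Total stopping distance = 38.639 + 214.628 = 253.267 m, vs 235 m available — it cannot stop in time and overshoots by 253.267 − 235 = 18.267 m.

No — it overshoots by 18.3 m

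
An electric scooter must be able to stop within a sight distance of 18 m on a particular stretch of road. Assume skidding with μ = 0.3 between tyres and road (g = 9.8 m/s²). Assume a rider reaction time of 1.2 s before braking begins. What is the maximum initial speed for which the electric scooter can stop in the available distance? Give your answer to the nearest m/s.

Maximum speed ≈ 7 m/s

a = μg = 0.3 × 9.8 = 2.940 m/s².
Stopping distance: v·t_r + v²/(2a) = 18 with t_r = 1.2 s and a = 2.940 m/s².
So v² + 7.056 v − 105.84 = 0.
Positive root: v = −a·t_r + √((a·t_r)² + 2a·d) = −3.528 + √(12.447 + 105.84) = 7.3480 m/s.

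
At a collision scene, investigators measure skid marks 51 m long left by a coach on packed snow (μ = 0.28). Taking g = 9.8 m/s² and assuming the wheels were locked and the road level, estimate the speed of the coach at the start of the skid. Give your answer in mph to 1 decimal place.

Deceleration a = μg = 0.28 × 9.8 = 2.744 m/s².
v = √(2a·d) = √(2 × 2.744 × 51) = √279.888 = 16.7299 m/s.
= 16.7299 ÷ 0.44704 = 37.424 mph.

Initial speed ≈ 37.4 mph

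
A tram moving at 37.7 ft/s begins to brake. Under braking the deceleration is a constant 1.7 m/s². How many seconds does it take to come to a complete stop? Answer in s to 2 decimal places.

Braking time ≈ 6.76 s

37.7 ft/s × 0.3048 = 11.4910 m/s.
Braking time = v/a = 11.4910 / 1.700 = 6.759 s.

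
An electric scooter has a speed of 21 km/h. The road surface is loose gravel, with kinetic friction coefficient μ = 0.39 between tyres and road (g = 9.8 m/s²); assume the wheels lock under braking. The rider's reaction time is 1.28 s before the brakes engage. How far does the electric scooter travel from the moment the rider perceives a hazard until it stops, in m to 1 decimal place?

21 km/h ÷ 3.6 = 5.8333 m/s.
a = μg = 0.39 × 9.8 = 3.822 m/s².
Reaction distance = v·t_r = 5.8333 × 1.28 = 7.467 m.
Braking distance = v²/(2a) = 5.8333² / (2 × 3.822) = 34.027 / 7.644 = 4.451 m.
Total = 7.467 + 4.451 = 11.918 m.

Total stopping distance ≈ 11.9 m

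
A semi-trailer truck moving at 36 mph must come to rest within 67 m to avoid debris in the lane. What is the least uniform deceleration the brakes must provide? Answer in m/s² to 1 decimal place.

Required deceleration ≈ 1.9 m/s²

36 mph × 0.44704 = 16.0934 m/s.
v² = 2a·d ⇒ a = v²/(2d) = 16.0934² / (2 × 67.000) = 258.998 / 134.000 = 1.9328 m/s².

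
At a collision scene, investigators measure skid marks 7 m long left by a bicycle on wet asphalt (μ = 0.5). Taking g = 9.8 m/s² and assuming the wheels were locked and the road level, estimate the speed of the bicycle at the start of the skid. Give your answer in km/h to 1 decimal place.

Deceleration a = μg = 0.5 × 9.8 = 4.900 m/s².
v = √(2a·d) = √(2 × 4.900 × 7) = √68.600 = 8.2825 m/s.
= 8.2825 × 3.6 = 29.817 km/h.

Initial speed ≈ 29.8 km/h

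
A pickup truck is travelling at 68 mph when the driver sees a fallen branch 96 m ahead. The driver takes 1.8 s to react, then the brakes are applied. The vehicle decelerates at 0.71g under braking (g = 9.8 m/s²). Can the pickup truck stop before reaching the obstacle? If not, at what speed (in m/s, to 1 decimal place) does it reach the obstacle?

No — it strikes the obstacle at 18.7 m/s

68 mph × 0.44704 = 30.3987 m/s.
a = 0.71 × 9.8 = 6.958 m/s².
Reaction distance = 30.3987 × 1.8 = 54.718 m.
Braking distance needed to stop: v²/(2a) = 924.081 / 13.916 = 66.404 m, so total needed = 54.718 + 66.404 = 121.122 m > 96 m — it cannot stop.
Distance remaining when braking begins: 96 − 54.718 = 41.282 m.
v² = v₀² − 2a·d = 924.081 − 2 × 6.958 × 41.282 = 349.601 m²/s².
v = √349.601 = 18.698 m/s.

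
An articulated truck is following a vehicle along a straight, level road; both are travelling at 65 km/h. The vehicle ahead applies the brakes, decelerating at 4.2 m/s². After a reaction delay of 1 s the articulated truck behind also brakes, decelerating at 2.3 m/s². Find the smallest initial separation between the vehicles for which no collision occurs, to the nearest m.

Minimum gap ≈ 50 m

65 km/h ÷ 3.6 = 18.0556 m/s.
Leader travels v²/(2a_L) = 326.005 / 8.400 = 38.810 m before stopping.
Follower covers v·t_r = 18.0556 × 1 = 18.056 m while reacting, then v²/(2a_F) = 326.005 / 4.600 = 70.871 m while braking, for a total of 18.056 + 70.871 = 88.927 m.
Since a_F ≤ a_L and the follower starts braking later, the follower is never slower than the leader, so the closest approach is when both have stopped.
Minimum gap = 88.927 − 38.810 = 50.117 m.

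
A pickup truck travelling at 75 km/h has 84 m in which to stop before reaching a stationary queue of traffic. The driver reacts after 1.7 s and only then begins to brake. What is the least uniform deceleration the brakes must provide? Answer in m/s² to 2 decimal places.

Required deceleration ≈ 4.47 m/s²

75 km/h ÷ 3.6 = 20.8333 m/s.
Distance covered during reaction = 20.8333 × 1.7 = 35.417 m.
Distance available for braking: 84 − 35.417 = 48.583 m.
v² = 2a·d ⇒ a = v²/(2d) = 20.8333² / (2 × 48.583) = 434.026 / 97.166 = 4.4669 m/s².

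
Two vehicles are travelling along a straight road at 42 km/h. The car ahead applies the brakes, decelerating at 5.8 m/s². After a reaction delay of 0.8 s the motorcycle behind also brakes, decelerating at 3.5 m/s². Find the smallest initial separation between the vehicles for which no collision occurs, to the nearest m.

Minimum gap ≈ 17 m

42 km/h ÷ 3.6 = 11.6667 m/s.
Leader travels v²/(2a_L) = 136.112 / 11.600 = 11.734 m before stopping.
Follower covers v·t_r = 11.6667 × 0.8 = 9.333 m while reacting, then v²/(2a_F) = 136.112 / 7.000 = 19.445 m while braking, for a total of 9.333 + 19.445 = 28.778 m.
Since a_F ≤ a_L and the follower starts braking later, the follower is never slower than the leader, so the closest approach is when both have stopped.
Minimum gap = 28.778 − 11.734 = 17.044 m.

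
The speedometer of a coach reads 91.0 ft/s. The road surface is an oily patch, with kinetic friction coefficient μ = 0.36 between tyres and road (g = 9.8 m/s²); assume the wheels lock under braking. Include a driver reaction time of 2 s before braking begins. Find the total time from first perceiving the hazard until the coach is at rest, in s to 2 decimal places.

Total time ≈ 9.86 s

91 ft/s × 0.3048 = 27.7368 m/s.
a = μg = 0.36 × 9.8 = 3.528 m/s².
Braking time = v/a = 27.7368 / 3.528 = 7.862 s.
Total = 2 + 7.862 = 9.862 s.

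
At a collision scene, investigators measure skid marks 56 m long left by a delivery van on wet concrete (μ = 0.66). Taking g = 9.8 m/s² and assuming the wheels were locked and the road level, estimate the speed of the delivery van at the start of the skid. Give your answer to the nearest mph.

Initial speed ≈ 60 mph

Deceleration a = μg = 0.66 × 9.8 = 6.468 m/s².
v = √(2a·d) = √(2 × 6.468 × 56) = √724.416 = 26.9150 m/s.
= 26.9150 ÷ 0.44704 = 60.207 mph.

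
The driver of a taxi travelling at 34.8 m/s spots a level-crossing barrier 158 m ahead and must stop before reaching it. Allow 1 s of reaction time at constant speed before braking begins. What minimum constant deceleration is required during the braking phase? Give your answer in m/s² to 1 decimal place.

Required deceleration ≈ 4.9 m/s²

Distance covered during reaction = 34.8000 × 1 = 34.800 m.
Distance available for braking: 158 − 34.800 = 123.200 m.
v² = 2a·d ⇒ a = v²/(2d) = 34.8000² / (2 × 123.200) = 1211.040 / 246.400 = 4.9149 m/s².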